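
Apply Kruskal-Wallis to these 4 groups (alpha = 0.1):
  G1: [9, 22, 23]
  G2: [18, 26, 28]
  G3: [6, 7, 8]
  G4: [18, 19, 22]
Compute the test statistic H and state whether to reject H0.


Step 1: Combine all N = 12 observations and assign midranks.
sorted (value, group, rank): (6,G3,1), (7,G3,2), (8,G3,3), (9,G1,4), (18,G2,5.5), (18,G4,5.5), (19,G4,7), (22,G1,8.5), (22,G4,8.5), (23,G1,10), (26,G2,11), (28,G2,12)
Step 2: Sum ranks within each group.
R_1 = 22.5 (n_1 = 3)
R_2 = 28.5 (n_2 = 3)
R_3 = 6 (n_3 = 3)
R_4 = 21 (n_4 = 3)
Step 3: H = 12/(N(N+1)) * sum(R_i^2/n_i) - 3(N+1)
     = 12/(12*13) * (22.5^2/3 + 28.5^2/3 + 6^2/3 + 21^2/3) - 3*13
     = 0.076923 * 598.5 - 39
     = 7.038462.
Step 4: Ties present; correction factor C = 1 - 12/(12^3 - 12) = 0.993007. Corrected H = 7.038462 / 0.993007 = 7.088028.
Step 5: Under H0, H ~ chi^2(3); p-value = 0.069144.
Step 6: alpha = 0.1. reject H0.

H = 7.0880, df = 3, p = 0.069144, reject H0.


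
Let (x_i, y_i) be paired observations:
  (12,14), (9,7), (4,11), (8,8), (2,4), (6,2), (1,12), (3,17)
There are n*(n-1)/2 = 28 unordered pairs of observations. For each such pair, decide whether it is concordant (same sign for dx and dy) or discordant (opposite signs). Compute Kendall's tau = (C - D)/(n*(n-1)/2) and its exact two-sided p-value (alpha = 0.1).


Step 1: Enumerate the 28 unordered pairs (i,j) with i<j and classify each by sign(x_j-x_i) * sign(y_j-y_i).
  (1,2):dx=-3,dy=-7->C; (1,3):dx=-8,dy=-3->C; (1,4):dx=-4,dy=-6->C; (1,5):dx=-10,dy=-10->C
  (1,6):dx=-6,dy=-12->C; (1,7):dx=-11,dy=-2->C; (1,8):dx=-9,dy=+3->D; (2,3):dx=-5,dy=+4->D
  (2,4):dx=-1,dy=+1->D; (2,5):dx=-7,dy=-3->C; (2,6):dx=-3,dy=-5->C; (2,7):dx=-8,dy=+5->D
  (2,8):dx=-6,dy=+10->D; (3,4):dx=+4,dy=-3->D; (3,5):dx=-2,dy=-7->C; (3,6):dx=+2,dy=-9->D
  (3,7):dx=-3,dy=+1->D; (3,8):dx=-1,dy=+6->D; (4,5):dx=-6,dy=-4->C; (4,6):dx=-2,dy=-6->C
  (4,7):dx=-7,dy=+4->D; (4,8):dx=-5,dy=+9->D; (5,6):dx=+4,dy=-2->D; (5,7):dx=-1,dy=+8->D
  (5,8):dx=+1,dy=+13->C; (6,7):dx=-5,dy=+10->D; (6,8):dx=-3,dy=+15->D; (7,8):dx=+2,dy=+5->C
Step 2: C = 13, D = 15, total pairs = 28.
Step 3: tau = (C - D)/(n(n-1)/2) = (13 - 15)/28 = -0.071429.
Step 4: Exact two-sided p-value (enumerate n! = 40320 permutations of y under H0): p = 0.904861.
Step 5: alpha = 0.1. fail to reject H0.

tau_b = -0.0714 (C=13, D=15), p = 0.904861, fail to reject H0.


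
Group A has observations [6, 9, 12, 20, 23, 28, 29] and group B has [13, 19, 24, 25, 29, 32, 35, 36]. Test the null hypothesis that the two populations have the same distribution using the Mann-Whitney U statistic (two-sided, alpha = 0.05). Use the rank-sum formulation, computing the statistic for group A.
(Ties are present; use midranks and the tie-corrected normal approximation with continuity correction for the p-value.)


Step 1: Combine and sort all 15 observations; assign midranks.
sorted (value, group): (6,X), (9,X), (12,X), (13,Y), (19,Y), (20,X), (23,X), (24,Y), (25,Y), (28,X), (29,X), (29,Y), (32,Y), (35,Y), (36,Y)
ranks: 6->1, 9->2, 12->3, 13->4, 19->5, 20->6, 23->7, 24->8, 25->9, 28->10, 29->11.5, 29->11.5, 32->13, 35->14, 36->15
Step 2: Rank sum for X: R1 = 1 + 2 + 3 + 6 + 7 + 10 + 11.5 = 40.5.
Step 3: U_X = R1 - n1(n1+1)/2 = 40.5 - 7*8/2 = 40.5 - 28 = 12.5.
       U_Y = n1*n2 - U_X = 56 - 12.5 = 43.5.
Step 4: Ties are present, so use the tie-corrected normal approximation (with continuity correction) for the p-value.
Step 5: p-value = 0.082305; compare to alpha = 0.05. fail to reject H0.

U_X = 12.5, p = 0.082305, fail to reject H0 at alpha = 0.05.


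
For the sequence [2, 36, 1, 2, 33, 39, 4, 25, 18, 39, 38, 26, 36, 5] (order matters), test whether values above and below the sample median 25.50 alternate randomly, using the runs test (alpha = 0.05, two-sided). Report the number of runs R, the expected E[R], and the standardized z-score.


Step 1: Compute median = 25.50; label A = above, B = below.
Labels in order: BABBAABBBAAAAB  (n_A = 7, n_B = 7)
Step 2: Count runs R = 7.
Step 3: Under H0 (random ordering), E[R] = 2*n_A*n_B/(n_A+n_B) + 1 = 2*7*7/14 + 1 = 8.0000.
        Var[R] = 2*n_A*n_B*(2*n_A*n_B - n_A - n_B) / ((n_A+n_B)^2 * (n_A+n_B-1)) = 8232/2548 = 3.2308.
        SD[R] = 1.7974.
Step 4: Continuity-corrected z = (R + 0.5 - E[R]) / SD[R] = (7 + 0.5 - 8.0000) / 1.7974 = -0.2782.
Step 5: Two-sided p-value via normal approximation = 2*(1 - Phi(|z|)) = 0.780879.
Step 6: alpha = 0.05. fail to reject H0.

R = 7, z = -0.2782, p = 0.780879, fail to reject H0.


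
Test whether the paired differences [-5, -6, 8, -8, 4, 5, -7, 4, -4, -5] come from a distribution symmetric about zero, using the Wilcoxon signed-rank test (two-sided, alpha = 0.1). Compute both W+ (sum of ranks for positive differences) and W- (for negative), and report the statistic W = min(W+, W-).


Step 1: Drop any zero differences (none here) and take |d_i|.
|d| = [5, 6, 8, 8, 4, 5, 7, 4, 4, 5]
Step 2: Midrank |d_i| (ties get averaged ranks).
ranks: |5|->5, |6|->7, |8|->9.5, |8|->9.5, |4|->2, |5|->5, |7|->8, |4|->2, |4|->2, |5|->5
Step 3: Attach original signs; sum ranks with positive sign and with negative sign.
W+ = 9.5 + 2 + 5 + 2 = 18.5
W- = 5 + 7 + 9.5 + 8 + 2 + 5 = 36.5
(Check: W+ + W- = 55 should equal n(n+1)/2 = 55.)
Step 4: Test statistic W = min(W+, W-) = 18.5.
Step 5: Ties in |d|, so use the tie-corrected normal approximation.
        E[W] = n(n+1)/4 = 10*11/4 = 27.5.
        Tie groups: |d|=4 (t=3), |d|=5 (t=3), |d|=8 (t=2); sum(t^3 - t) = 54.
        Var[W] = n(n+1)(2n+1)/24 - sum(t^3-t)/48 = 2310/24 - 54/48 = 95.125.
        z = (W - E[W]) / sqrt(Var[W]) = (18.5 - 27.5) / 9.7532 = -0.9228.
        Two-sided p = 2*Phi(z) = 0.356125.
Step 6: alpha = 0.1. fail to reject H0.

W+ = 18.5, W- = 36.5, W = min = 18.5, p = 0.356125, fail to reject H0.


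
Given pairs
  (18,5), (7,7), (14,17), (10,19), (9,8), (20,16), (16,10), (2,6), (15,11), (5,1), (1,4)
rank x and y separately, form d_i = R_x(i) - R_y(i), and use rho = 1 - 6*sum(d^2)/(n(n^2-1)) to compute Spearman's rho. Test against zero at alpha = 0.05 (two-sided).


Step 1: Rank x and y separately (midranks; no ties here).
rank(x): 18->10, 7->4, 14->7, 10->6, 9->5, 20->11, 16->9, 2->2, 15->8, 5->3, 1->1
rank(y): 5->3, 7->5, 17->10, 19->11, 8->6, 16->9, 10->7, 6->4, 11->8, 1->1, 4->2
Step 2: d_i = R_x(i) - R_y(i); compute d_i^2.
  (10-3)^2=49, (4-5)^2=1, (7-10)^2=9, (6-11)^2=25, (5-6)^2=1, (11-9)^2=4, (9-7)^2=4, (2-4)^2=4, (8-8)^2=0, (3-1)^2=4, (1-2)^2=1
sum(d^2) = 102.
Step 3: rho = 1 - 6*102 / (11*(11^2 - 1)) = 1 - 612/1320 = 0.536364.
Step 4: Under H0, t = rho * sqrt((n-2)/(1-rho^2)) = 1.9065 ~ t(9).
Step 5: Two-sided p-value from the t-distribution with 9 df = 0.088953.
Step 6: alpha = 0.05. fail to reject H0.

rho = 0.5364, p = 0.088953, fail to reject H0 at alpha = 0.05.


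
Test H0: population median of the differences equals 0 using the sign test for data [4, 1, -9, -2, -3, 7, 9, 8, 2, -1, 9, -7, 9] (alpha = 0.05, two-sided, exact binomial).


Step 1: Discard zero differences. Original n = 13; n_eff = number of nonzero differences = 13.
Nonzero differences (with sign): +4, +1, -9, -2, -3, +7, +9, +8, +2, -1, +9, -7, +9
Step 2: Count signs: positive = 8, negative = 5.
Step 3: Under H0: P(positive) = 0.5, so the number of positives S ~ Bin(13, 0.5).
Step 4: Two-sided exact p-value = sum of Bin(13,0.5) probabilities at or below the observed probability = 0.581055.
Step 5: alpha = 0.05. fail to reject H0.

n_eff = 13, pos = 8, neg = 5, p = 0.581055, fail to reject H0.


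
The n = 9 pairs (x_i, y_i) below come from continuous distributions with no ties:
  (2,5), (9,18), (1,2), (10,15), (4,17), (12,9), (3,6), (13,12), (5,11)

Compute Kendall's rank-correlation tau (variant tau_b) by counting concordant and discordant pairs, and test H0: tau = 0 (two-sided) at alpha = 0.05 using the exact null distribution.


Step 1: Enumerate the 36 unordered pairs (i,j) with i<j and classify each by sign(x_j-x_i) * sign(y_j-y_i).
  (1,2):dx=+7,dy=+13->C; (1,3):dx=-1,dy=-3->C; (1,4):dx=+8,dy=+10->C; (1,5):dx=+2,dy=+12->C
  (1,6):dx=+10,dy=+4->C; (1,7):dx=+1,dy=+1->C; (1,8):dx=+11,dy=+7->C; (1,9):dx=+3,dy=+6->C
  (2,3):dx=-8,dy=-16->C; (2,4):dx=+1,dy=-3->D; (2,5):dx=-5,dy=-1->C; (2,6):dx=+3,dy=-9->D
  (2,7):dx=-6,dy=-12->C; (2,8):dx=+4,dy=-6->D; (2,9):dx=-4,dy=-7->C; (3,4):dx=+9,dy=+13->C
  (3,5):dx=+3,dy=+15->C; (3,6):dx=+11,dy=+7->C; (3,7):dx=+2,dy=+4->C; (3,8):dx=+12,dy=+10->C
  (3,9):dx=+4,dy=+9->C; (4,5):dx=-6,dy=+2->D; (4,6):dx=+2,dy=-6->D; (4,7):dx=-7,dy=-9->C
  (4,8):dx=+3,dy=-3->D; (4,9):dx=-5,dy=-4->C; (5,6):dx=+8,dy=-8->D; (5,7):dx=-1,dy=-11->C
  (5,8):dx=+9,dy=-5->D; (5,9):dx=+1,dy=-6->D; (6,7):dx=-9,dy=-3->C; (6,8):dx=+1,dy=+3->C
  (6,9):dx=-7,dy=+2->D; (7,8):dx=+10,dy=+6->C; (7,9):dx=+2,dy=+5->C; (8,9):dx=-8,dy=-1->C
Step 2: C = 26, D = 10, total pairs = 36.
Step 3: tau = (C - D)/(n(n-1)/2) = (26 - 10)/36 = 0.444444.
Step 4: Exact two-sided p-value (enumerate n! = 362880 permutations of y under H0): p = 0.119439.
Step 5: alpha = 0.05. fail to reject H0.

tau_b = 0.4444 (C=26, D=10), p = 0.119439, fail to reject H0.


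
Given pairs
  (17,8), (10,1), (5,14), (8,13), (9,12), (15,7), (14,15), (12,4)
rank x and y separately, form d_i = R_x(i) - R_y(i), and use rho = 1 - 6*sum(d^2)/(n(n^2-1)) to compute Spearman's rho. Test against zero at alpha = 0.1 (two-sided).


Step 1: Rank x and y separately (midranks; no ties here).
rank(x): 17->8, 10->4, 5->1, 8->2, 9->3, 15->7, 14->6, 12->5
rank(y): 8->4, 1->1, 14->7, 13->6, 12->5, 7->3, 15->8, 4->2
Step 2: d_i = R_x(i) - R_y(i); compute d_i^2.
  (8-4)^2=16, (4-1)^2=9, (1-7)^2=36, (2-6)^2=16, (3-5)^2=4, (7-3)^2=16, (6-8)^2=4, (5-2)^2=9
sum(d^2) = 110.
Step 3: rho = 1 - 6*110 / (8*(8^2 - 1)) = 1 - 660/504 = -0.309524.
Step 4: Under H0, t = rho * sqrt((n-2)/(1-rho^2)) = -0.7973 ~ t(6).
Step 5: Two-sided p-value from the t-distribution with 6 df = 0.455645.
Step 6: alpha = 0.1. fail to reject H0.

rho = -0.3095, p = 0.455645, fail to reject H0 at alpha = 0.1.


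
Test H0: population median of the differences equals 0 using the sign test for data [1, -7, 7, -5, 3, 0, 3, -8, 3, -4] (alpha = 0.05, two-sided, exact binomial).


Step 1: Discard zero differences. Original n = 10; n_eff = number of nonzero differences = 9.
Nonzero differences (with sign): +1, -7, +7, -5, +3, +3, -8, +3, -4
Step 2: Count signs: positive = 5, negative = 4.
Step 3: Under H0: P(positive) = 0.5, so the number of positives S ~ Bin(9, 0.5).
Step 4: Two-sided exact p-value = sum of Bin(9,0.5) probabilities at or below the observed probability = 1.000000.
Step 5: alpha = 0.05. fail to reject H0.

n_eff = 9, pos = 5, neg = 4, p = 1.000000, fail to reject H0.


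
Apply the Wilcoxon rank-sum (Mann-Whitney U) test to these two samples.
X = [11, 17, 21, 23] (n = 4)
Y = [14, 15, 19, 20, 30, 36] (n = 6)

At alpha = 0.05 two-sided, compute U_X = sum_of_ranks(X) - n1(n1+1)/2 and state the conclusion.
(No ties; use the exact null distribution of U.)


Step 1: Combine and sort all 10 observations; assign midranks.
sorted (value, group): (11,X), (14,Y), (15,Y), (17,X), (19,Y), (20,Y), (21,X), (23,X), (30,Y), (36,Y)
ranks: 11->1, 14->2, 15->3, 17->4, 19->5, 20->6, 21->7, 23->8, 30->9, 36->10
Step 2: Rank sum for X: R1 = 1 + 4 + 7 + 8 = 20.
Step 3: U_X = R1 - n1(n1+1)/2 = 20 - 4*5/2 = 20 - 10 = 10.
       U_Y = n1*n2 - U_X = 24 - 10 = 14.
Step 4: No ties, so the exact null distribution of U (based on enumerating the C(10,4) = 210 equally likely rank assignments) gives the two-sided p-value.
Step 5: p-value = 0.761905; compare to alpha = 0.05. fail to reject H0.

U_X = 10, p = 0.761905, fail to reject H0 at alpha = 0.05.


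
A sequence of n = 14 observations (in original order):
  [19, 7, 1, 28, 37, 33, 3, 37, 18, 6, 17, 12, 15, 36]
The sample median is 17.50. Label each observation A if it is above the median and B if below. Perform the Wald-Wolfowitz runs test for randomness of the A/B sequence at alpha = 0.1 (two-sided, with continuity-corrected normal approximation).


Step 1: Compute median = 17.50; label A = above, B = below.
Labels in order: ABBAAABAABBBBA  (n_A = 7, n_B = 7)
Step 2: Count runs R = 7.
Step 3: Under H0 (random ordering), E[R] = 2*n_A*n_B/(n_A+n_B) + 1 = 2*7*7/14 + 1 = 8.0000.
        Var[R] = 2*n_A*n_B*(2*n_A*n_B - n_A - n_B) / ((n_A+n_B)^2 * (n_A+n_B-1)) = 8232/2548 = 3.2308.
        SD[R] = 1.7974.
Step 4: Continuity-corrected z = (R + 0.5 - E[R]) / SD[R] = (7 + 0.5 - 8.0000) / 1.7974 = -0.2782.
Step 5: Two-sided p-value via normal approximation = 2*(1 - Phi(|z|)) = 0.780879.
Step 6: alpha = 0.1. fail to reject H0.

R = 7, z = -0.2782, p = 0.780879, fail to reject H0.


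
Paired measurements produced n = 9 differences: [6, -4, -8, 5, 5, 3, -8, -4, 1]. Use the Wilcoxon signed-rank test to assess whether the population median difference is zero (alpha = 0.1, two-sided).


Step 1: Drop any zero differences (none here) and take |d_i|.
|d| = [6, 4, 8, 5, 5, 3, 8, 4, 1]
Step 2: Midrank |d_i| (ties get averaged ranks).
ranks: |6|->7, |4|->3.5, |8|->8.5, |5|->5.5, |5|->5.5, |3|->2, |8|->8.5, |4|->3.5, |1|->1
Step 3: Attach original signs; sum ranks with positive sign and with negative sign.
W+ = 7 + 5.5 + 5.5 + 2 + 1 = 21
W- = 3.5 + 8.5 + 8.5 + 3.5 = 24
(Check: W+ + W- = 45 should equal n(n+1)/2 = 45.)
Step 4: Test statistic W = min(W+, W-) = 21.
Step 5: Ties in |d|, so use the tie-corrected normal approximation.
        E[W] = n(n+1)/4 = 9*10/4 = 22.5.
        Tie groups: |d|=4 (t=2), |d|=5 (t=2), |d|=8 (t=2); sum(t^3 - t) = 18.
        Var[W] = n(n+1)(2n+1)/24 - sum(t^3-t)/48 = 1710/24 - 18/48 = 70.875.
        z = (W - E[W]) / sqrt(Var[W]) = (21 - 22.5) / 8.4187 = -0.1782.
        Two-sided p = 2*Phi(z) = 0.858586.
Step 6: alpha = 0.1. fail to reject H0.

W+ = 21, W- = 24, W = min = 21, p = 0.858586, fail to reject H0.


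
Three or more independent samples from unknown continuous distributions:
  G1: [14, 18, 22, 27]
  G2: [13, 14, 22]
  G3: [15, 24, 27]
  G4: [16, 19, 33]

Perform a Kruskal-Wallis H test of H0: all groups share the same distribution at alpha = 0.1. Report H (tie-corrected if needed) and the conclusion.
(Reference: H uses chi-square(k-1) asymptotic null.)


Step 1: Combine all N = 13 observations and assign midranks.
sorted (value, group, rank): (13,G2,1), (14,G1,2.5), (14,G2,2.5), (15,G3,4), (16,G4,5), (18,G1,6), (19,G4,7), (22,G1,8.5), (22,G2,8.5), (24,G3,10), (27,G1,11.5), (27,G3,11.5), (33,G4,13)
Step 2: Sum ranks within each group.
R_1 = 28.5 (n_1 = 4)
R_2 = 12 (n_2 = 3)
R_3 = 25.5 (n_3 = 3)
R_4 = 25 (n_4 = 3)
Step 3: H = 12/(N(N+1)) * sum(R_i^2/n_i) - 3(N+1)
     = 12/(13*14) * (28.5^2/4 + 12^2/3 + 25.5^2/3 + 25^2/3) - 3*14
     = 0.065934 * 676.146 - 42
     = 2.581044.
Step 4: Ties present; correction factor C = 1 - 18/(13^3 - 13) = 0.991758. Corrected H = 2.581044 / 0.991758 = 2.602493.
Step 5: Under H0, H ~ chi^2(3); p-value = 0.457053.
Step 6: alpha = 0.1. fail to reject H0.

H = 2.6025, df = 3, p = 0.457053, fail to reject H0.


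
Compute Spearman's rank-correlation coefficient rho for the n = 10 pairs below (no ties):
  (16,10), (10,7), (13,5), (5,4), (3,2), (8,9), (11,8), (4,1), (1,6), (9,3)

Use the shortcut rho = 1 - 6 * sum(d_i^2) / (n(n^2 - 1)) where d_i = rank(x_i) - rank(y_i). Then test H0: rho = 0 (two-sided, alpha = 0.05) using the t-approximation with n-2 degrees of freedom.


Step 1: Rank x and y separately (midranks; no ties here).
rank(x): 16->10, 10->7, 13->9, 5->4, 3->2, 8->5, 11->8, 4->3, 1->1, 9->6
rank(y): 10->10, 7->7, 5->5, 4->4, 2->2, 9->9, 8->8, 1->1, 6->6, 3->3
Step 2: d_i = R_x(i) - R_y(i); compute d_i^2.
  (10-10)^2=0, (7-7)^2=0, (9-5)^2=16, (4-4)^2=0, (2-2)^2=0, (5-9)^2=16, (8-8)^2=0, (3-1)^2=4, (1-6)^2=25, (6-3)^2=9
sum(d^2) = 70.
Step 3: rho = 1 - 6*70 / (10*(10^2 - 1)) = 1 - 420/990 = 0.575758.
Step 4: Under H0, t = rho * sqrt((n-2)/(1-rho^2)) = 1.9917 ~ t(8).
Step 5: Two-sided p-value from the t-distribution with 8 df = 0.081553.
Step 6: alpha = 0.05. fail to reject H0.

rho = 0.5758, p = 0.081553, fail to reject H0 at alpha = 0.05.


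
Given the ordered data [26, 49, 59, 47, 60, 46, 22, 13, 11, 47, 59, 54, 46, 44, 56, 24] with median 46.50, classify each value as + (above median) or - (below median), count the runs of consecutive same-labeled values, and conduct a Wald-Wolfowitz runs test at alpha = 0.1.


Step 1: Compute median = 46.50; label A = above, B = below.
Labels in order: BAAAABBBBAAABBAB  (n_A = 8, n_B = 8)
Step 2: Count runs R = 7.
Step 3: Under H0 (random ordering), E[R] = 2*n_A*n_B/(n_A+n_B) + 1 = 2*8*8/16 + 1 = 9.0000.
        Var[R] = 2*n_A*n_B*(2*n_A*n_B - n_A - n_B) / ((n_A+n_B)^2 * (n_A+n_B-1)) = 14336/3840 = 3.7333.
        SD[R] = 1.9322.
Step 4: Continuity-corrected z = (R + 0.5 - E[R]) / SD[R] = (7 + 0.5 - 9.0000) / 1.9322 = -0.7763.
Step 5: Two-sided p-value via normal approximation = 2*(1 - Phi(|z|)) = 0.437558.
Step 6: alpha = 0.1. fail to reject H0.

R = 7, z = -0.7763, p = 0.437558, fail to reject H0.


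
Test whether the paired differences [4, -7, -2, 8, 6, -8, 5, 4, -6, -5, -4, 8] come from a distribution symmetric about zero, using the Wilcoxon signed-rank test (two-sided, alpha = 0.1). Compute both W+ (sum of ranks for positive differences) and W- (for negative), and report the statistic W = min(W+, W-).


Step 1: Drop any zero differences (none here) and take |d_i|.
|d| = [4, 7, 2, 8, 6, 8, 5, 4, 6, 5, 4, 8]
Step 2: Midrank |d_i| (ties get averaged ranks).
ranks: |4|->3, |7|->9, |2|->1, |8|->11, |6|->7.5, |8|->11, |5|->5.5, |4|->3, |6|->7.5, |5|->5.5, |4|->3, |8|->11
Step 3: Attach original signs; sum ranks with positive sign and with negative sign.
W+ = 3 + 11 + 7.5 + 5.5 + 3 + 11 = 41
W- = 9 + 1 + 11 + 7.5 + 5.5 + 3 = 37
(Check: W+ + W- = 78 should equal n(n+1)/2 = 78.)
Step 4: Test statistic W = min(W+, W-) = 37.
Step 5: Ties in |d|, so use the tie-corrected normal approximation.
        E[W] = n(n+1)/4 = 12*13/4 = 39.
        Tie groups: |d|=4 (t=3), |d|=5 (t=2), |d|=6 (t=2), |d|=8 (t=3); sum(t^3 - t) = 60.
        Var[W] = n(n+1)(2n+1)/24 - sum(t^3-t)/48 = 3900/24 - 60/48 = 161.25.
        z = (W - E[W]) / sqrt(Var[W]) = (37 - 39) / 12.6984 = -0.1575.
        Two-sided p = 2*Phi(z) = 0.874851.
Step 6: alpha = 0.1. fail to reject H0.

W+ = 41, W- = 37, W = min = 37, p = 0.874851, fail to reject H0.


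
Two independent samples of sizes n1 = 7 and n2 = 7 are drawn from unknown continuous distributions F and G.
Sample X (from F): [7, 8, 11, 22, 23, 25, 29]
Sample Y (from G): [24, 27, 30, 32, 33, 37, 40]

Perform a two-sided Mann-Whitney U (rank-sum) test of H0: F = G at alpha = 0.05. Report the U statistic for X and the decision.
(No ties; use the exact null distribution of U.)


Step 1: Combine and sort all 14 observations; assign midranks.
sorted (value, group): (7,X), (8,X), (11,X), (22,X), (23,X), (24,Y), (25,X), (27,Y), (29,X), (30,Y), (32,Y), (33,Y), (37,Y), (40,Y)
ranks: 7->1, 8->2, 11->3, 22->4, 23->5, 24->6, 25->7, 27->8, 29->9, 30->10, 32->11, 33->12, 37->13, 40->14
Step 2: Rank sum for X: R1 = 1 + 2 + 3 + 4 + 5 + 7 + 9 = 31.
Step 3: U_X = R1 - n1(n1+1)/2 = 31 - 7*8/2 = 31 - 28 = 3.
       U_Y = n1*n2 - U_X = 49 - 3 = 46.
Step 4: No ties, so the exact null distribution of U (based on enumerating the C(14,7) = 3432 equally likely rank assignments) gives the two-sided p-value.
Step 5: p-value = 0.004079; compare to alpha = 0.05. reject H0.

U_X = 3, p = 0.004079, reject H0 at alpha = 0.05.


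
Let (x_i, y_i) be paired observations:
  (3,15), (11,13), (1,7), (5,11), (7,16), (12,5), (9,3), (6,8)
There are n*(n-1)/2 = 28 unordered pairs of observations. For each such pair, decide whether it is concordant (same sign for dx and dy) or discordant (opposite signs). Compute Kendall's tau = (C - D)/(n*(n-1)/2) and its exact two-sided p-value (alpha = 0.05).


Step 1: Enumerate the 28 unordered pairs (i,j) with i<j and classify each by sign(x_j-x_i) * sign(y_j-y_i).
  (1,2):dx=+8,dy=-2->D; (1,3):dx=-2,dy=-8->C; (1,4):dx=+2,dy=-4->D; (1,5):dx=+4,dy=+1->C
  (1,6):dx=+9,dy=-10->D; (1,7):dx=+6,dy=-12->D; (1,8):dx=+3,dy=-7->D; (2,3):dx=-10,dy=-6->C
  (2,4):dx=-6,dy=-2->C; (2,5):dx=-4,dy=+3->D; (2,6):dx=+1,dy=-8->D; (2,7):dx=-2,dy=-10->C
  (2,8):dx=-5,dy=-5->C; (3,4):dx=+4,dy=+4->C; (3,5):dx=+6,dy=+9->C; (3,6):dx=+11,dy=-2->D
  (3,7):dx=+8,dy=-4->D; (3,8):dx=+5,dy=+1->C; (4,5):dx=+2,dy=+5->C; (4,6):dx=+7,dy=-6->D
  (4,7):dx=+4,dy=-8->D; (4,8):dx=+1,dy=-3->D; (5,6):dx=+5,dy=-11->D; (5,7):dx=+2,dy=-13->D
  (5,8):dx=-1,dy=-8->C; (6,7):dx=-3,dy=-2->C; (6,8):dx=-6,dy=+3->D; (7,8):dx=-3,dy=+5->D
Step 2: C = 12, D = 16, total pairs = 28.
Step 3: tau = (C - D)/(n(n-1)/2) = (12 - 16)/28 = -0.142857.
Step 4: Exact two-sided p-value (enumerate n! = 40320 permutations of y under H0): p = 0.719544.
Step 5: alpha = 0.05. fail to reject H0.

tau_b = -0.1429 (C=12, D=16), p = 0.719544, fail to reject H0.


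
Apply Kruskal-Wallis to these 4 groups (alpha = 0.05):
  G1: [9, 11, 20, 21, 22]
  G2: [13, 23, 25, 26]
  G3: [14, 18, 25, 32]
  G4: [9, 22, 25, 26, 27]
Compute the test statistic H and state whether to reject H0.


Step 1: Combine all N = 18 observations and assign midranks.
sorted (value, group, rank): (9,G1,1.5), (9,G4,1.5), (11,G1,3), (13,G2,4), (14,G3,5), (18,G3,6), (20,G1,7), (21,G1,8), (22,G1,9.5), (22,G4,9.5), (23,G2,11), (25,G2,13), (25,G3,13), (25,G4,13), (26,G2,15.5), (26,G4,15.5), (27,G4,17), (32,G3,18)
Step 2: Sum ranks within each group.
R_1 = 29 (n_1 = 5)
R_2 = 43.5 (n_2 = 4)
R_3 = 42 (n_3 = 4)
R_4 = 56.5 (n_4 = 5)
Step 3: H = 12/(N(N+1)) * sum(R_i^2/n_i) - 3(N+1)
     = 12/(18*19) * (29^2/5 + 43.5^2/4 + 42^2/4 + 56.5^2/5) - 3*19
     = 0.035088 * 1720.71 - 57
     = 3.375877.
Step 4: Ties present; correction factor C = 1 - 42/(18^3 - 18) = 0.992776. Corrected H = 3.375877 / 0.992776 = 3.400442.
Step 5: Under H0, H ~ chi^2(3); p-value = 0.333906.
Step 6: alpha = 0.05. fail to reject H0.

H = 3.4004, df = 3, p = 0.333906, fail to reject H0.


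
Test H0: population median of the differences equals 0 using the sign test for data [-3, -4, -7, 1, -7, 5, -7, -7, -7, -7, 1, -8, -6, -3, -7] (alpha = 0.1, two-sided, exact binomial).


Step 1: Discard zero differences. Original n = 15; n_eff = number of nonzero differences = 15.
Nonzero differences (with sign): -3, -4, -7, +1, -7, +5, -7, -7, -7, -7, +1, -8, -6, -3, -7
Step 2: Count signs: positive = 3, negative = 12.
Step 3: Under H0: P(positive) = 0.5, so the number of positives S ~ Bin(15, 0.5).
Step 4: Two-sided exact p-value = sum of Bin(15,0.5) probabilities at or below the observed probability = 0.035156.
Step 5: alpha = 0.1. reject H0.

n_eff = 15, pos = 3, neg = 12, p = 0.035156, reject H0.


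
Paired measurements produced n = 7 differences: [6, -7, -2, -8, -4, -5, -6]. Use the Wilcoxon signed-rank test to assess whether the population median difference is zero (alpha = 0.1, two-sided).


Step 1: Drop any zero differences (none here) and take |d_i|.
|d| = [6, 7, 2, 8, 4, 5, 6]
Step 2: Midrank |d_i| (ties get averaged ranks).
ranks: |6|->4.5, |7|->6, |2|->1, |8|->7, |4|->2, |5|->3, |6|->4.5
Step 3: Attach original signs; sum ranks with positive sign and with negative sign.
W+ = 4.5 = 4.5
W- = 6 + 1 + 7 + 2 + 3 + 4.5 = 23.5
(Check: W+ + W- = 28 should equal n(n+1)/2 = 28.)
Step 4: Test statistic W = min(W+, W-) = 4.5.
Step 5: Ties in |d|, so use the tie-corrected normal approximation.
        E[W] = n(n+1)/4 = 7*8/4 = 14.
        Tie groups: |d|=6 (t=2); sum(t^3 - t) = 6.
        Var[W] = n(n+1)(2n+1)/24 - sum(t^3-t)/48 = 840/24 - 6/48 = 34.875.
        z = (W - E[W]) / sqrt(Var[W]) = (4.5 - 14) / 5.9055 = -1.6087.
        Two-sided p = 2*Phi(z) = 0.107689.
Step 6: alpha = 0.1. fail to reject H0.

W+ = 4.5, W- = 23.5, W = min = 4.5, p = 0.107689, fail to reject H0.


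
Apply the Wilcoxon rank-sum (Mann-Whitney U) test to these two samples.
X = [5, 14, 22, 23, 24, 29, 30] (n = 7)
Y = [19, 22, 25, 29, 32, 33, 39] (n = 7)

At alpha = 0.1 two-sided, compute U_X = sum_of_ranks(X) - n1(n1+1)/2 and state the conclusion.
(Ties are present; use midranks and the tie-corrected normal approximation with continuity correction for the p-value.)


Step 1: Combine and sort all 14 observations; assign midranks.
sorted (value, group): (5,X), (14,X), (19,Y), (22,X), (22,Y), (23,X), (24,X), (25,Y), (29,X), (29,Y), (30,X), (32,Y), (33,Y), (39,Y)
ranks: 5->1, 14->2, 19->3, 22->4.5, 22->4.5, 23->6, 24->7, 25->8, 29->9.5, 29->9.5, 30->11, 32->12, 33->13, 39->14
Step 2: Rank sum for X: R1 = 1 + 2 + 4.5 + 6 + 7 + 9.5 + 11 = 41.
Step 3: U_X = R1 - n1(n1+1)/2 = 41 - 7*8/2 = 41 - 28 = 13.
       U_Y = n1*n2 - U_X = 49 - 13 = 36.
Step 4: Ties are present, so use the tie-corrected normal approximation (with continuity correction) for the p-value.
Step 5: p-value = 0.158945; compare to alpha = 0.1. fail to reject H0.

U_X = 13, p = 0.158945, fail to reject H0 at alpha = 0.1.


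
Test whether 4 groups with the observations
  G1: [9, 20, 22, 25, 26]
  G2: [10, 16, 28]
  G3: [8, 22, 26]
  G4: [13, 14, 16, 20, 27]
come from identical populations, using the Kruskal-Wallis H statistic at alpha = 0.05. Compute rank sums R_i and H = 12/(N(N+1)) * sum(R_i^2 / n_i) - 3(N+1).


Step 1: Combine all N = 16 observations and assign midranks.
sorted (value, group, rank): (8,G3,1), (9,G1,2), (10,G2,3), (13,G4,4), (14,G4,5), (16,G2,6.5), (16,G4,6.5), (20,G1,8.5), (20,G4,8.5), (22,G1,10.5), (22,G3,10.5), (25,G1,12), (26,G1,13.5), (26,G3,13.5), (27,G4,15), (28,G2,16)
Step 2: Sum ranks within each group.
R_1 = 46.5 (n_1 = 5)
R_2 = 25.5 (n_2 = 3)
R_3 = 25 (n_3 = 3)
R_4 = 39 (n_4 = 5)
Step 3: H = 12/(N(N+1)) * sum(R_i^2/n_i) - 3(N+1)
     = 12/(16*17) * (46.5^2/5 + 25.5^2/3 + 25^2/3 + 39^2/5) - 3*17
     = 0.044118 * 1161.73 - 51
     = 0.252941.
Step 4: Ties present; correction factor C = 1 - 24/(16^3 - 16) = 0.994118. Corrected H = 0.252941 / 0.994118 = 0.254438.
Step 5: Under H0, H ~ chi^2(3); p-value = 0.968357.
Step 6: alpha = 0.05. fail to reject H0.

H = 0.2544, df = 3, p = 0.968357, fail to reject H0.


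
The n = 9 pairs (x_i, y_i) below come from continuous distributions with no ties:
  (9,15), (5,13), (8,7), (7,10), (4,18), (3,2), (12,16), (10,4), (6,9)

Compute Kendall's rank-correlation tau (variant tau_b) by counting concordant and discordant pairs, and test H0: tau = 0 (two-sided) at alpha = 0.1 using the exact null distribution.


Step 1: Enumerate the 36 unordered pairs (i,j) with i<j and classify each by sign(x_j-x_i) * sign(y_j-y_i).
  (1,2):dx=-4,dy=-2->C; (1,3):dx=-1,dy=-8->C; (1,4):dx=-2,dy=-5->C; (1,5):dx=-5,dy=+3->D
  (1,6):dx=-6,dy=-13->C; (1,7):dx=+3,dy=+1->C; (1,8):dx=+1,dy=-11->D; (1,9):dx=-3,dy=-6->C
  (2,3):dx=+3,dy=-6->D; (2,4):dx=+2,dy=-3->D; (2,5):dx=-1,dy=+5->D; (2,6):dx=-2,dy=-11->C
  (2,7):dx=+7,dy=+3->C; (2,8):dx=+5,dy=-9->D; (2,9):dx=+1,dy=-4->D; (3,4):dx=-1,dy=+3->D
  (3,5):dx=-4,dy=+11->D; (3,6):dx=-5,dy=-5->C; (3,7):dx=+4,dy=+9->C; (3,8):dx=+2,dy=-3->D
  (3,9):dx=-2,dy=+2->D; (4,5):dx=-3,dy=+8->D; (4,6):dx=-4,dy=-8->C; (4,7):dx=+5,dy=+6->C
  (4,8):dx=+3,dy=-6->D; (4,9):dx=-1,dy=-1->C; (5,6):dx=-1,dy=-16->C; (5,7):dx=+8,dy=-2->D
  (5,8):dx=+6,dy=-14->D; (5,9):dx=+2,dy=-9->D; (6,7):dx=+9,dy=+14->C; (6,8):dx=+7,dy=+2->C
  (6,9):dx=+3,dy=+7->C; (7,8):dx=-2,dy=-12->C; (7,9):dx=-6,dy=-7->C; (8,9):dx=-4,dy=+5->D
Step 2: C = 19, D = 17, total pairs = 36.
Step 3: tau = (C - D)/(n(n-1)/2) = (19 - 17)/36 = 0.055556.
Step 4: Exact two-sided p-value (enumerate n! = 362880 permutations of y under H0): p = 0.919455.
Step 5: alpha = 0.1. fail to reject H0.

tau_b = 0.0556 (C=19, D=17), p = 0.919455, fail to reject H0.


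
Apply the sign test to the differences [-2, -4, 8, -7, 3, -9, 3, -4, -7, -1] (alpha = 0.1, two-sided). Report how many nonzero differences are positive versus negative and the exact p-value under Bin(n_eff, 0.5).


Step 1: Discard zero differences. Original n = 10; n_eff = number of nonzero differences = 10.
Nonzero differences (with sign): -2, -4, +8, -7, +3, -9, +3, -4, -7, -1
Step 2: Count signs: positive = 3, negative = 7.
Step 3: Under H0: P(positive) = 0.5, so the number of positives S ~ Bin(10, 0.5).
Step 4: Two-sided exact p-value = sum of Bin(10,0.5) probabilities at or below the observed probability = 0.343750.
Step 5: alpha = 0.1. fail to reject H0.

n_eff = 10, pos = 3, neg = 7, p = 0.343750, fail to reject H0.


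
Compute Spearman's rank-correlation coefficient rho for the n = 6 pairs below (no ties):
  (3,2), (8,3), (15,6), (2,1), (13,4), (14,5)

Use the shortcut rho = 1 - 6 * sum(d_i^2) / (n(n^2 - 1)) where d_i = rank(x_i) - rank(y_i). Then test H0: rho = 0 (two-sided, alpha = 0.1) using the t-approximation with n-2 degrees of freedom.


Step 1: Rank x and y separately (midranks; no ties here).
rank(x): 3->2, 8->3, 15->6, 2->1, 13->4, 14->5
rank(y): 2->2, 3->3, 6->6, 1->1, 4->4, 5->5
Step 2: d_i = R_x(i) - R_y(i); compute d_i^2.
  (2-2)^2=0, (3-3)^2=0, (6-6)^2=0, (1-1)^2=0, (4-4)^2=0, (5-5)^2=0
sum(d^2) = 0.
Step 3: rho = 1 - 6*0 / (6*(6^2 - 1)) = 1 - 0/210 = 1.000000.
Step 5: Two-sided p-value from the t-distribution with 4 df = 0.000000.
Step 6: alpha = 0.1. reject H0.

rho = 1.0000, p = 0.000000, reject H0 at alpha = 0.1.


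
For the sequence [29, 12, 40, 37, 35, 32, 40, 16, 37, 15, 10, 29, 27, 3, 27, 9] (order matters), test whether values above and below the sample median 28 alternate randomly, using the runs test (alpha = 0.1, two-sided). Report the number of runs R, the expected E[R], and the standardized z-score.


Step 1: Compute median = 28; label A = above, B = below.
Labels in order: ABAAAAABABBABBBB  (n_A = 8, n_B = 8)
Step 2: Count runs R = 8.
Step 3: Under H0 (random ordering), E[R] = 2*n_A*n_B/(n_A+n_B) + 1 = 2*8*8/16 + 1 = 9.0000.
        Var[R] = 2*n_A*n_B*(2*n_A*n_B - n_A - n_B) / ((n_A+n_B)^2 * (n_A+n_B-1)) = 14336/3840 = 3.7333.
        SD[R] = 1.9322.
Step 4: Continuity-corrected z = (R + 0.5 - E[R]) / SD[R] = (8 + 0.5 - 9.0000) / 1.9322 = -0.2588.
Step 5: Two-sided p-value via normal approximation = 2*(1 - Phi(|z|)) = 0.795809.
Step 6: alpha = 0.1. fail to reject H0.

R = 8, z = -0.2588, p = 0.795809, fail to reject H0.


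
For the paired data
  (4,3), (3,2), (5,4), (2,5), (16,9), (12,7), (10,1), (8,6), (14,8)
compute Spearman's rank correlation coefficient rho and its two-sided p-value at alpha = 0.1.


Step 1: Rank x and y separately (midranks; no ties here).
rank(x): 4->3, 3->2, 5->4, 2->1, 16->9, 12->7, 10->6, 8->5, 14->8
rank(y): 3->3, 2->2, 4->4, 5->5, 9->9, 7->7, 1->1, 6->6, 8->8
Step 2: d_i = R_x(i) - R_y(i); compute d_i^2.
  (3-3)^2=0, (2-2)^2=0, (4-4)^2=0, (1-5)^2=16, (9-9)^2=0, (7-7)^2=0, (6-1)^2=25, (5-6)^2=1, (8-8)^2=0
sum(d^2) = 42.
Step 3: rho = 1 - 6*42 / (9*(9^2 - 1)) = 1 - 252/720 = 0.650000.
Step 4: Under H0, t = rho * sqrt((n-2)/(1-rho^2)) = 2.2630 ~ t(7).
Step 5: Two-sided p-value from the t-distribution with 7 df = 0.058073.
Step 6: alpha = 0.1. reject H0.

rho = 0.6500, p = 0.058073, reject H0 at alpha = 0.1.


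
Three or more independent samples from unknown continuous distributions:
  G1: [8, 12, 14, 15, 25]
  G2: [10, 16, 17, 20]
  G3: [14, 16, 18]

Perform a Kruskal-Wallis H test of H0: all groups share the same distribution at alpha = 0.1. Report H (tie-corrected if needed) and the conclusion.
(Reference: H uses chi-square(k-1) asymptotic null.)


Step 1: Combine all N = 12 observations and assign midranks.
sorted (value, group, rank): (8,G1,1), (10,G2,2), (12,G1,3), (14,G1,4.5), (14,G3,4.5), (15,G1,6), (16,G2,7.5), (16,G3,7.5), (17,G2,9), (18,G3,10), (20,G2,11), (25,G1,12)
Step 2: Sum ranks within each group.
R_1 = 26.5 (n_1 = 5)
R_2 = 29.5 (n_2 = 4)
R_3 = 22 (n_3 = 3)
Step 3: H = 12/(N(N+1)) * sum(R_i^2/n_i) - 3(N+1)
     = 12/(12*13) * (26.5^2/5 + 29.5^2/4 + 22^2/3) - 3*13
     = 0.076923 * 519.346 - 39
     = 0.949679.
Step 4: Ties present; correction factor C = 1 - 12/(12^3 - 12) = 0.993007. Corrected H = 0.949679 / 0.993007 = 0.956367.
Step 5: Under H0, H ~ chi^2(2); p-value = 0.619908.
Step 6: alpha = 0.1. fail to reject H0.

H = 0.9564, df = 2, p = 0.619908, fail to reject H0.


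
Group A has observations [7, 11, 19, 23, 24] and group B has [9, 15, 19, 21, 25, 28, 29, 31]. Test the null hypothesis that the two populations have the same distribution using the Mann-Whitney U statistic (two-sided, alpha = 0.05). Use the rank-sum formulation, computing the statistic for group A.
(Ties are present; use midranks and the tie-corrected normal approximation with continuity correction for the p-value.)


Step 1: Combine and sort all 13 observations; assign midranks.
sorted (value, group): (7,X), (9,Y), (11,X), (15,Y), (19,X), (19,Y), (21,Y), (23,X), (24,X), (25,Y), (28,Y), (29,Y), (31,Y)
ranks: 7->1, 9->2, 11->3, 15->4, 19->5.5, 19->5.5, 21->7, 23->8, 24->9, 25->10, 28->11, 29->12, 31->13
Step 2: Rank sum for X: R1 = 1 + 3 + 5.5 + 8 + 9 = 26.5.
Step 3: U_X = R1 - n1(n1+1)/2 = 26.5 - 5*6/2 = 26.5 - 15 = 11.5.
       U_Y = n1*n2 - U_X = 40 - 11.5 = 28.5.
Step 4: Ties are present, so use the tie-corrected normal approximation (with continuity correction) for the p-value.
Step 5: p-value = 0.240919; compare to alpha = 0.05. fail to reject H0.

U_X = 11.5, p = 0.240919, fail to reject H0 at alpha = 0.05.


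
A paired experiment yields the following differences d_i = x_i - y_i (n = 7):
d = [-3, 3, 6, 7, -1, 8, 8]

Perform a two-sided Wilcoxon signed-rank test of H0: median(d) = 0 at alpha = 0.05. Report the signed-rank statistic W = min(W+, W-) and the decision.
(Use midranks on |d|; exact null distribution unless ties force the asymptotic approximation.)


Step 1: Drop any zero differences (none here) and take |d_i|.
|d| = [3, 3, 6, 7, 1, 8, 8]
Step 2: Midrank |d_i| (ties get averaged ranks).
ranks: |3|->2.5, |3|->2.5, |6|->4, |7|->5, |1|->1, |8|->6.5, |8|->6.5
Step 3: Attach original signs; sum ranks with positive sign and with negative sign.
W+ = 2.5 + 4 + 5 + 6.5 + 6.5 = 24.5
W- = 2.5 + 1 = 3.5
(Check: W+ + W- = 28 should equal n(n+1)/2 = 28.)
Step 4: Test statistic W = min(W+, W-) = 3.5.
Step 5: Ties in |d|, so use the tie-corrected normal approximation.
        E[W] = n(n+1)/4 = 7*8/4 = 14.
        Tie groups: |d|=3 (t=2), |d|=8 (t=2); sum(t^3 - t) = 12.
        Var[W] = n(n+1)(2n+1)/24 - sum(t^3-t)/48 = 840/24 - 12/48 = 34.75.
        z = (W - E[W]) / sqrt(Var[W]) = (3.5 - 14) / 5.8949 = -1.7812.
        Two-sided p = 2*Phi(z) = 0.074880.
Step 6: alpha = 0.05. fail to reject H0.

W+ = 24.5, W- = 3.5, W = min = 3.5, p = 0.074880, fail to reject H0.


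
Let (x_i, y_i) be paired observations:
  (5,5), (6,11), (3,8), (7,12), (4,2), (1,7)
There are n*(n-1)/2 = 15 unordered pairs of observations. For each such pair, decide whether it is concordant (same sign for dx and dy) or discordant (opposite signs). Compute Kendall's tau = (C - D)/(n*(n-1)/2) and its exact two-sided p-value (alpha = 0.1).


Step 1: Enumerate the 15 unordered pairs (i,j) with i<j and classify each by sign(x_j-x_i) * sign(y_j-y_i).
  (1,2):dx=+1,dy=+6->C; (1,3):dx=-2,dy=+3->D; (1,4):dx=+2,dy=+7->C; (1,5):dx=-1,dy=-3->C
  (1,6):dx=-4,dy=+2->D; (2,3):dx=-3,dy=-3->C; (2,4):dx=+1,dy=+1->C; (2,5):dx=-2,dy=-9->C
  (2,6):dx=-5,dy=-4->C; (3,4):dx=+4,dy=+4->C; (3,5):dx=+1,dy=-6->D; (3,6):dx=-2,dy=-1->C
  (4,5):dx=-3,dy=-10->C; (4,6):dx=-6,dy=-5->C; (5,6):dx=-3,dy=+5->D
Step 2: C = 11, D = 4, total pairs = 15.
Step 3: tau = (C - D)/(n(n-1)/2) = (11 - 4)/15 = 0.466667.
Step 4: Exact two-sided p-value (enumerate n! = 720 permutations of y under H0): p = 0.272222.
Step 5: alpha = 0.1. fail to reject H0.

tau_b = 0.4667 (C=11, D=4), p = 0.272222, fail to reject H0.


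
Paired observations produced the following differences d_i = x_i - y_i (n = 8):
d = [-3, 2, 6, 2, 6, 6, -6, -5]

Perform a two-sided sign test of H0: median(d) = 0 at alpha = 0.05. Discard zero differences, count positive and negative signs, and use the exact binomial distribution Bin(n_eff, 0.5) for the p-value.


Step 1: Discard zero differences. Original n = 8; n_eff = number of nonzero differences = 8.
Nonzero differences (with sign): -3, +2, +6, +2, +6, +6, -6, -5
Step 2: Count signs: positive = 5, negative = 3.
Step 3: Under H0: P(positive) = 0.5, so the number of positives S ~ Bin(8, 0.5).
Step 4: Two-sided exact p-value = sum of Bin(8,0.5) probabilities at or below the observed probability = 0.726562.
Step 5: alpha = 0.05. fail to reject H0.

n_eff = 8, pos = 5, neg = 3, p = 0.726562, fail to reject H0.


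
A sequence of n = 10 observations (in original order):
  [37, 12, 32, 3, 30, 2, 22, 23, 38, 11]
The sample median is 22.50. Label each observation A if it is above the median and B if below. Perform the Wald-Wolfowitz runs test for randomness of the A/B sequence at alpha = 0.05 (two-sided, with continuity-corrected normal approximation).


Step 1: Compute median = 22.50; label A = above, B = below.
Labels in order: ABABABBAAB  (n_A = 5, n_B = 5)
Step 2: Count runs R = 8.
Step 3: Under H0 (random ordering), E[R] = 2*n_A*n_B/(n_A+n_B) + 1 = 2*5*5/10 + 1 = 6.0000.
        Var[R] = 2*n_A*n_B*(2*n_A*n_B - n_A - n_B) / ((n_A+n_B)^2 * (n_A+n_B-1)) = 2000/900 = 2.2222.
        SD[R] = 1.4907.
Step 4: Continuity-corrected z = (R - 0.5 - E[R]) / SD[R] = (8 - 0.5 - 6.0000) / 1.4907 = 1.0062.
Step 5: Two-sided p-value via normal approximation = 2*(1 - Phi(|z|)) = 0.314305.
Step 6: alpha = 0.05. fail to reject H0.

R = 8, z = 1.0062, p = 0.314305, fail to reject H0.


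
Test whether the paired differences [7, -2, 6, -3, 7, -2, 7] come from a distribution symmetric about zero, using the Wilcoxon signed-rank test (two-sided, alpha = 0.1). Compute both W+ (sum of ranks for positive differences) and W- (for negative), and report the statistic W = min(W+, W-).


Step 1: Drop any zero differences (none here) and take |d_i|.
|d| = [7, 2, 6, 3, 7, 2, 7]
Step 2: Midrank |d_i| (ties get averaged ranks).
ranks: |7|->6, |2|->1.5, |6|->4, |3|->3, |7|->6, |2|->1.5, |7|->6
Step 3: Attach original signs; sum ranks with positive sign and with negative sign.
W+ = 6 + 4 + 6 + 6 = 22
W- = 1.5 + 3 + 1.5 = 6
(Check: W+ + W- = 28 should equal n(n+1)/2 = 28.)
Step 4: Test statistic W = min(W+, W-) = 6.
Step 5: Ties in |d|, so use the tie-corrected normal approximation.
        E[W] = n(n+1)/4 = 7*8/4 = 14.
        Tie groups: |d|=2 (t=2), |d|=7 (t=3); sum(t^3 - t) = 30.
        Var[W] = n(n+1)(2n+1)/24 - sum(t^3-t)/48 = 840/24 - 30/48 = 34.375.
        z = (W - E[W]) / sqrt(Var[W]) = (6 - 14) / 5.8630 = -1.3645.
        Two-sided p = 2*Phi(z) = 0.172415.
Step 6: alpha = 0.1. fail to reject H0.

W+ = 22, W- = 6, W = min = 6, p = 0.172415, fail to reject H0.


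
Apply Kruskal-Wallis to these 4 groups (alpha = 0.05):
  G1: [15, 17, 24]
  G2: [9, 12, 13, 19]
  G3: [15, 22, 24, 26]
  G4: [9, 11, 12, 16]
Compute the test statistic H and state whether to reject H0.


Step 1: Combine all N = 15 observations and assign midranks.
sorted (value, group, rank): (9,G2,1.5), (9,G4,1.5), (11,G4,3), (12,G2,4.5), (12,G4,4.5), (13,G2,6), (15,G1,7.5), (15,G3,7.5), (16,G4,9), (17,G1,10), (19,G2,11), (22,G3,12), (24,G1,13.5), (24,G3,13.5), (26,G3,15)
Step 2: Sum ranks within each group.
R_1 = 31 (n_1 = 3)
R_2 = 23 (n_2 = 4)
R_3 = 48 (n_3 = 4)
R_4 = 18 (n_4 = 4)
Step 3: H = 12/(N(N+1)) * sum(R_i^2/n_i) - 3(N+1)
     = 12/(15*16) * (31^2/3 + 23^2/4 + 48^2/4 + 18^2/4) - 3*16
     = 0.050000 * 1109.58 - 48
     = 7.479167.
Step 4: Ties present; correction factor C = 1 - 24/(15^3 - 15) = 0.992857. Corrected H = 7.479167 / 0.992857 = 7.532974.
Step 5: Under H0, H ~ chi^2(3); p-value = 0.056717.
Step 6: alpha = 0.05. fail to reject H0.

H = 7.5330, df = 3, p = 0.056717, fail to reject H0.


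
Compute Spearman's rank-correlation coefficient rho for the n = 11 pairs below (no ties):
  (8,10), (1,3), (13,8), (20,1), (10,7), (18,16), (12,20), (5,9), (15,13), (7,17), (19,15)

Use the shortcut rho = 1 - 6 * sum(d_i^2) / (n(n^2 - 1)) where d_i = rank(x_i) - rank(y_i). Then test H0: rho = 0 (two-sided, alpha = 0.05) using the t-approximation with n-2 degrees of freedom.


Step 1: Rank x and y separately (midranks; no ties here).
rank(x): 8->4, 1->1, 13->7, 20->11, 10->5, 18->9, 12->6, 5->2, 15->8, 7->3, 19->10
rank(y): 10->6, 3->2, 8->4, 1->1, 7->3, 16->9, 20->11, 9->5, 13->7, 17->10, 15->8
Step 2: d_i = R_x(i) - R_y(i); compute d_i^2.
  (4-6)^2=4, (1-2)^2=1, (7-4)^2=9, (11-1)^2=100, (5-3)^2=4, (9-9)^2=0, (6-11)^2=25, (2-5)^2=9, (8-7)^2=1, (3-10)^2=49, (10-8)^2=4
sum(d^2) = 206.
Step 3: rho = 1 - 6*206 / (11*(11^2 - 1)) = 1 - 1236/1320 = 0.063636.
Step 4: Under H0, t = rho * sqrt((n-2)/(1-rho^2)) = 0.1913 ~ t(9).
Step 5: Two-sided p-value from the t-distribution with 9 df = 0.852539.
Step 6: alpha = 0.05. fail to reject H0.

rho = 0.0636, p = 0.852539, fail to reject H0 at alpha = 0.05.
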